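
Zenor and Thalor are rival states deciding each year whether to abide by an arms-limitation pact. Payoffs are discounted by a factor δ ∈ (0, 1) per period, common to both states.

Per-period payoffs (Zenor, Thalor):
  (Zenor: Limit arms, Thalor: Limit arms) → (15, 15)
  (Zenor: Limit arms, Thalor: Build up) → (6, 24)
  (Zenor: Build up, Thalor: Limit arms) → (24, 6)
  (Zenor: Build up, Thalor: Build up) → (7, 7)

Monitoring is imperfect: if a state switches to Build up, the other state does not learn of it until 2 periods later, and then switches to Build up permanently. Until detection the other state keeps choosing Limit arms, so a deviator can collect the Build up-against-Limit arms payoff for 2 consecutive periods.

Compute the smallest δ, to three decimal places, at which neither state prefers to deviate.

Deviating for the 2 undetected periods gains 24−15 = 9 per period over cooperation, then loses 15−7 = 8 per period forever once punishment starts.
Gain: 9(1 + δ + … + δ^1); loss: 8·δ^2/(1−δ).
No profitable deviation ⇔ 9(1−δ^2) ≤ 8·δ^2, i.e. δ^2 ≥ 9/(9+8) = 9/17.
Hence δ ≥ (9/17)^(1/2) ≈ 0.728.

0.728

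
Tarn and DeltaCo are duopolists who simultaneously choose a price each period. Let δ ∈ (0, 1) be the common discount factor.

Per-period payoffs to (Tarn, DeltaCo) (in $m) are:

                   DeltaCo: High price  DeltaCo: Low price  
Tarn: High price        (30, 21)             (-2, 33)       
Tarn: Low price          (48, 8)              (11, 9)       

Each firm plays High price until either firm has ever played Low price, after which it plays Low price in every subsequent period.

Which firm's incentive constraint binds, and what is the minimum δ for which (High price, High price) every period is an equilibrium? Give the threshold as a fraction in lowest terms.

For Tarn: deviation gain 48−30 = 18, per-period punishment loss 30−11 = 19. IC gives δ ≥ 18/37.
For DeltaCo: gain 12, loss 12 per period, so δ ≥ 12/24 = 1/2.
The tighter constraint is DeltaCo's, so cooperation needs δ ≥ 1/2.

DeltaCo; δ ≥ 1/2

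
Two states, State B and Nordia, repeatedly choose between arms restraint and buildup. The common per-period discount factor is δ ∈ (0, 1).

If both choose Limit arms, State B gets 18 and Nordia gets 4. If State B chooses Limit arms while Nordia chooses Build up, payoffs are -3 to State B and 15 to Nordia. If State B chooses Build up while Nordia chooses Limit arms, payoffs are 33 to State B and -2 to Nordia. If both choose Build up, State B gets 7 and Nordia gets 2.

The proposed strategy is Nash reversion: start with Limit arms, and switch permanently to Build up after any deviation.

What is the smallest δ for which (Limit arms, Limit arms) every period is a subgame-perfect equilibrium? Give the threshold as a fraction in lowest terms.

State B's threshold: (33−18)/(33−7) = 15/26.
Nordia's threshold: (15−4)/(15−2) = 11/13.
15/26 < 11/13, so Nordia binds and δ* = 11/13.

11/13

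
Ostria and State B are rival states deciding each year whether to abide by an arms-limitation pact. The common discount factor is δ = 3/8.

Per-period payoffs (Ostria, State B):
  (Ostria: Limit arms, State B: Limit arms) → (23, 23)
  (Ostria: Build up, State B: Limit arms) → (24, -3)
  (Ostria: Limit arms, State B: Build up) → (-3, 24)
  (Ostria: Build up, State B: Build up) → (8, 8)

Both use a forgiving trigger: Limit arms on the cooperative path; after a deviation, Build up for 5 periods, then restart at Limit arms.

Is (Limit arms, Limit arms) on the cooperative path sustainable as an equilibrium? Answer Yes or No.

IC: δ+…+δ^5 ≥ (24−23)/(23−8) = 1/15.
At δ = 3/8: partial sum = 0.5956 ≥ 0.0667. Cooperation sustainable.

Yes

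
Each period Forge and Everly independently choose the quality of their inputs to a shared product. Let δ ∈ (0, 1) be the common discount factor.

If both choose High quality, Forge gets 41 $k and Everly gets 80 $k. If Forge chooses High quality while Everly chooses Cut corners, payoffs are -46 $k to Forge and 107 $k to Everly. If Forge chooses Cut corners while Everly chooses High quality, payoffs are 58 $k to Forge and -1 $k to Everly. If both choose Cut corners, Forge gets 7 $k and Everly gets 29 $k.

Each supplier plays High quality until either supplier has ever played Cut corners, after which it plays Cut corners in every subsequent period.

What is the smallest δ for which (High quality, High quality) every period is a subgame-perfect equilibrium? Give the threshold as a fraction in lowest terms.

For Forge: deviation gain 58−41 = 17, per-period punishment loss 41−7 = 34. IC gives δ ≥ 17/51 = 1/3.
For Everly: gain 27, loss 51 per period, so δ ≥ 27/78 = 9/26.
The tighter constraint is Everly's, so cooperation needs δ ≥ 9/26.

9/26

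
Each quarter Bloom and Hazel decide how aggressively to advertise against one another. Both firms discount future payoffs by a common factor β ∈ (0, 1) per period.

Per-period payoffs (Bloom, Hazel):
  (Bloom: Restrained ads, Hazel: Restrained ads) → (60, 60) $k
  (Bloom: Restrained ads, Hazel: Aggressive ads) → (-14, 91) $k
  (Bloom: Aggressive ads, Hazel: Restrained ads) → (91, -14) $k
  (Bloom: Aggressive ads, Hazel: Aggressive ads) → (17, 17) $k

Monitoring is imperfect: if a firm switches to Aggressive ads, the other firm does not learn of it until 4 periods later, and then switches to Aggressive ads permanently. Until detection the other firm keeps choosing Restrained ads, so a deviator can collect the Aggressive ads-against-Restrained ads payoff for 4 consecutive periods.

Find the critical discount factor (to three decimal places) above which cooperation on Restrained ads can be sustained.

0.805

The best deviation is to choose Aggressive ads for all 4 undetected periods, earning 91 each, then 17 forever once detected.
Deviation value: 91(1−β^4)/(1−β) + 17β^4/(1−β); cooperation value: 60/(1−β).
IC: 60 ≥ 91(1−β^4) + 17β^4 = 91 − 74β^4.
So β^4 ≥ 31/74, giving β ≥ (31/74)^(1/4) ≈ 0.805.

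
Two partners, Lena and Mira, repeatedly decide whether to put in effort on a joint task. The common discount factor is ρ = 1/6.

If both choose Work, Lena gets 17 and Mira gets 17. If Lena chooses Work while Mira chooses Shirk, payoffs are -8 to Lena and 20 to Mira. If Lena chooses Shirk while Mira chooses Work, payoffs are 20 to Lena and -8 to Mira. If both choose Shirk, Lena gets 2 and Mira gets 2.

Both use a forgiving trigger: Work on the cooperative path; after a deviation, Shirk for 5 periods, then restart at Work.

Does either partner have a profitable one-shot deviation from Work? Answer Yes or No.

A one-shot deviation gives 20 now, then 2 for 5 periods, then back to 17.
Gain from deviating: (20−17) today; loss: (17−2) in each of the next 5 periods.
No-deviation condition: (17−2)(ρ+…+ρ^5) ≥ 20−17, i.e. ρ+…+ρ^5 ≥ 1/5.
At ρ = 1/6: ρ+…+ρ^5 = 0.2000 < 0.2000.
So cooperation is not sustainable.

Yes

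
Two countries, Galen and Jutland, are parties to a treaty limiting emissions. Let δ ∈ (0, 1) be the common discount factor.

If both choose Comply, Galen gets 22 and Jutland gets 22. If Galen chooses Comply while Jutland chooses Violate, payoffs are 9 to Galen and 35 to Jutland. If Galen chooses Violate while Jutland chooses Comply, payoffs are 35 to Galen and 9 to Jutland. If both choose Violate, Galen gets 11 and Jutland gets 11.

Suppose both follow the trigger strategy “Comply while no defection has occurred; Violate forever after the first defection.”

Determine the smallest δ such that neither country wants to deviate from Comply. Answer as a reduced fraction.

13/24

22/(1−δ) ≥ 35 + 11δ/(1−δ)
22 ≥ 35 − 24δ
δ ≥ 13/24.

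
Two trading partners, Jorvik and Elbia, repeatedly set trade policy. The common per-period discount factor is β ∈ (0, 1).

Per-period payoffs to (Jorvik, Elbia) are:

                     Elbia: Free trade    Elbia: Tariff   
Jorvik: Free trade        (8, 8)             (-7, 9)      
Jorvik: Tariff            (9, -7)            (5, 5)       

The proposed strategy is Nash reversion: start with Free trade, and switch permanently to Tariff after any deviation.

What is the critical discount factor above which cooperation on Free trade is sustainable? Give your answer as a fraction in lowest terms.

1/4

8/(1−β) ≥ 9 + 5β/(1−β)
8 ≥ 9 − 4β
β ≥ 1/4.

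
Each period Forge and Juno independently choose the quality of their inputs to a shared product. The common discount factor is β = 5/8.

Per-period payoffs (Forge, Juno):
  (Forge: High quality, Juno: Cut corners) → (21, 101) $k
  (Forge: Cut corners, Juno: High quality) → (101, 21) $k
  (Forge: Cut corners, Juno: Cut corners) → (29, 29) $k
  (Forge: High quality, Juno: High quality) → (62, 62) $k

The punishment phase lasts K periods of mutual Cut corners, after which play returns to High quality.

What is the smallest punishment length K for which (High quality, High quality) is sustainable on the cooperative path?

3

IC: β(1−β^K)/(1−β) ≥ (101−62)/(62−29) = 13/11.
With β = 5/8: need 1 − β^K ≥ 13/11·(1−5/8)/(5/8), i.e. β^K ≤ 0.2909.
Since (5/8)^2 = 0.3906 and (5/8)^3 = 0.2441, the smallest such K is 3.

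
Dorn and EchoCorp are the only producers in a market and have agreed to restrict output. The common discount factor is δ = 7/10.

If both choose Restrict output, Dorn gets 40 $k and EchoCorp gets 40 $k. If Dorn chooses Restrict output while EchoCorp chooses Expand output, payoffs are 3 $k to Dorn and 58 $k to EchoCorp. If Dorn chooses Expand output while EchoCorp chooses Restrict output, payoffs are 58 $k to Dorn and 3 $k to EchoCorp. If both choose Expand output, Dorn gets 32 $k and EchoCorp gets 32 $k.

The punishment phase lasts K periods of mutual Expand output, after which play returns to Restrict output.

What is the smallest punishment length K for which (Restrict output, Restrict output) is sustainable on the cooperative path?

10

Need Σ_{k=1}^{K} δ^k ≥ (58−40)/(40−32) = 2.2500 at δ = 7/10.
At K = 9 the sum is 2.2392 < 2.2500; at K = 10 it is 2.2674 ≥ 2.2500.
So the minimum punishment length is K = 10.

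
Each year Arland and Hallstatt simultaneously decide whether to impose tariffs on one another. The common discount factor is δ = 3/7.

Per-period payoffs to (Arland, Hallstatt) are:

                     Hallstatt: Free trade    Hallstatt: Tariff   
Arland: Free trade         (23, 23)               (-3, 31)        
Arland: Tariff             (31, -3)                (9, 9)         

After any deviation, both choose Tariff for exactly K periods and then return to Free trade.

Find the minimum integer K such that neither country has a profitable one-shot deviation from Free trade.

Need Σ_{k=1}^{K} δ^k ≥ (31−23)/(23−9) = 0.5714 at δ = 3/7.
At K = 1 the sum is 0.4286 < 0.5714; at K = 2 it is 0.6122 ≥ 0.5714.
So the minimum punishment length is K = 2.

2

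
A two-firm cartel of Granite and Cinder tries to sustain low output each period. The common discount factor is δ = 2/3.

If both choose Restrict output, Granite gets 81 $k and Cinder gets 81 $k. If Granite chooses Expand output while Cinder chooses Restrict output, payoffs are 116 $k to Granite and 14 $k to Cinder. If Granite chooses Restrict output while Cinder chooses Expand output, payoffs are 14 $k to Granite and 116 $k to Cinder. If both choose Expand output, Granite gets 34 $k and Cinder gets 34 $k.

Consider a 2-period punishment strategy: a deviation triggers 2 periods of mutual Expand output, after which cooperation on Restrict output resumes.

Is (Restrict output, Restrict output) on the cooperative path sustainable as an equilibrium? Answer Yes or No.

IC: δ+…+δ^2 ≥ (116−81)/(81−34) = 35/47.
At δ = 2/3: partial sum = 1.1111 ≥ 0.7447. Cooperation sustainable.

Yes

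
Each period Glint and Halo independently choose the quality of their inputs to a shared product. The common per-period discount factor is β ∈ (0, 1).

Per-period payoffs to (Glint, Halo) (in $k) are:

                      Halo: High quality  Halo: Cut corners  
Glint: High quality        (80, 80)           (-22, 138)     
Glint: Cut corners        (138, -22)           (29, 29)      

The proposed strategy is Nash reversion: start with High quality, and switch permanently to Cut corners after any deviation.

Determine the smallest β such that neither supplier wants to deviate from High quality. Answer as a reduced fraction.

58/109

Under grim trigger the critical discount factor is (T−C)/(T−P) with T = 138, C = 80, P = 29.
β* = (138−80)/(138−29) = 58/109.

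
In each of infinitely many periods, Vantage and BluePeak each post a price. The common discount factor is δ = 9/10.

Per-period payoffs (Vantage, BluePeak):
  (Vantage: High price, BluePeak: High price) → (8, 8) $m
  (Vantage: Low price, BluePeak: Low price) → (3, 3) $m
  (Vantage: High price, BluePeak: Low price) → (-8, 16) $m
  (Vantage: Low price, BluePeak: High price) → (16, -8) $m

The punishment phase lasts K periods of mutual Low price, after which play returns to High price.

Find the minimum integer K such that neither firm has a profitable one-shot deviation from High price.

2

Need Σ_{k=1}^{K} δ^k ≥ (16−8)/(8−3) = 1.6000 at δ = 9/10.
At K = 1 the sum is 0.9000 < 1.6000; at K = 2 it is 1.7100 ≥ 1.6000.
So the minimum punishment length is K = 2.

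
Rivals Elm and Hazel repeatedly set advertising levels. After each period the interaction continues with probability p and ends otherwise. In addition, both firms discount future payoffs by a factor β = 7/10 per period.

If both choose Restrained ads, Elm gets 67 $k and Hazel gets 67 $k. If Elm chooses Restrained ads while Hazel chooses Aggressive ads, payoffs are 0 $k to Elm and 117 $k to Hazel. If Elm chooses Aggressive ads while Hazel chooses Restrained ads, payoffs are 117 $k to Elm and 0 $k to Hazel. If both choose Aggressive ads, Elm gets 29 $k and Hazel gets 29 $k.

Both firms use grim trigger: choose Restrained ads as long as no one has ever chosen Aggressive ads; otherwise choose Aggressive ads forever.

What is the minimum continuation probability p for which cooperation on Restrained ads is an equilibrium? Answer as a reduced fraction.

Expected continuation weight on next period's payoff is β·p = 7/10·p, which plays the role of the discount factor.
Cooperation requires 7/10·p ≥ (117−67)/(117−29) = 25/44, hence p ≥ 125/154.

125/154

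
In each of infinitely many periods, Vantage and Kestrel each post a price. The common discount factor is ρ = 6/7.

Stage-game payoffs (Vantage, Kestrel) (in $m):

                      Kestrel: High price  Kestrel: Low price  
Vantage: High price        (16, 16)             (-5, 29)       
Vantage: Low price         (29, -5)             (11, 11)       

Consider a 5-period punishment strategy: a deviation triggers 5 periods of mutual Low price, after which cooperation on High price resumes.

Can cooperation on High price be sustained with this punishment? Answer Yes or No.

A one-shot deviation gives 29 now, then 11 for 5 periods, then back to 16.
Gain from deviating: (29−16) today; loss: (16−11) in each of the next 5 periods.
No-deviation condition: (16−11)(ρ+…+ρ^5) ≥ 29−16, i.e. ρ+…+ρ^5 ≥ 13/5.
At ρ = 6/7: ρ+…+ρ^5 = 3.2240 ≥ 2.6000.
So cooperation is sustainable.

Yes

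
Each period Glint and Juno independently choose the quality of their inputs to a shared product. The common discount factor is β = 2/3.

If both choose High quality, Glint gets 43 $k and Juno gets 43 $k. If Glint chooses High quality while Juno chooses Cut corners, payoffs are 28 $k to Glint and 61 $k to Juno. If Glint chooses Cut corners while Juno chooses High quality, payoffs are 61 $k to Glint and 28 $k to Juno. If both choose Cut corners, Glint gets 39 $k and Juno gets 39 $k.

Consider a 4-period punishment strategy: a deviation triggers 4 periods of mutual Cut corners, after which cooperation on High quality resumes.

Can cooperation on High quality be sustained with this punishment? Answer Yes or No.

No

A one-shot deviation gives 61 now, then 39 for 4 periods, then back to 43.
Gain from deviating: (61−43) today; loss: (43−39) in each of the next 4 periods.
No-deviation condition: (43−39)(β+…+β^4) ≥ 61−43, i.e. β+…+β^4 ≥ 9/2.
At β = 2/3: β+…+β^4 = 1.6049 < 4.5000.
So cooperation is not sustainable.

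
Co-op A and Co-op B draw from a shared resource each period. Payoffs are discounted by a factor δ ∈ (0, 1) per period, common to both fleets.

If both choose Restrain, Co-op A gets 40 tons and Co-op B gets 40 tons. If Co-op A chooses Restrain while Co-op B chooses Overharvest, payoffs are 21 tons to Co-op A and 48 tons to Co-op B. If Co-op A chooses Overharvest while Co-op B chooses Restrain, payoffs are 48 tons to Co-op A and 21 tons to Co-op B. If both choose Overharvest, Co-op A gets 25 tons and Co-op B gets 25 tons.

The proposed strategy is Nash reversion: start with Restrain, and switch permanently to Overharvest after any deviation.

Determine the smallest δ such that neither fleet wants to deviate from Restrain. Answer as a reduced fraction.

8/23

Under grim trigger the critical discount factor is (T−C)/(T−P) with T = 48, C = 40, P = 25.
δ* = (48−40)/(48−25) = 8/23.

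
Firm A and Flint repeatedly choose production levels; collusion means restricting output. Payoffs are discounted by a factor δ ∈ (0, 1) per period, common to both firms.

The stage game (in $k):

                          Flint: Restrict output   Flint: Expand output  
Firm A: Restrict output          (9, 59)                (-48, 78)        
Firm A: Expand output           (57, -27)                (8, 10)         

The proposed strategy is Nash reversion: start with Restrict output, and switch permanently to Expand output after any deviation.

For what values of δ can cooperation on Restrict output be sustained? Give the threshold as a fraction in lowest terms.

48/49

Firm A's threshold: (57−9)/(57−8) = 48/49.
Flint's threshold: (78−59)/(78−10) = 19/68.
48/49 > 19/68, so Firm A binds and δ* = 48/49.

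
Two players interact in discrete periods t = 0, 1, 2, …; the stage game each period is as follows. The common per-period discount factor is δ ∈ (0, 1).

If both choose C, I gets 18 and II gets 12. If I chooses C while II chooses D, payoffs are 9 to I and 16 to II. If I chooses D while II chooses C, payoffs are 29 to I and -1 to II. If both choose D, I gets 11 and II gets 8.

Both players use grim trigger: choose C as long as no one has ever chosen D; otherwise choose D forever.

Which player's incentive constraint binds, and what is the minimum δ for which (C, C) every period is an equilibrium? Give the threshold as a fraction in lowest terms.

I: cooperation gives 18 each period; deviation gives 29 once then 11 forever.
  18/(1−δ) ≥ 29 + 11δ/(1−δ) ⇒ δ ≥ 11/18.
II: cooperation gives 12 each period; deviation gives 16 once then 8 forever.
  δ ≥ 4/8 = 1/2.
Both must hold, so the binding constraint is I's: δ ≥ 11/18.

I; δ ≥ 11/18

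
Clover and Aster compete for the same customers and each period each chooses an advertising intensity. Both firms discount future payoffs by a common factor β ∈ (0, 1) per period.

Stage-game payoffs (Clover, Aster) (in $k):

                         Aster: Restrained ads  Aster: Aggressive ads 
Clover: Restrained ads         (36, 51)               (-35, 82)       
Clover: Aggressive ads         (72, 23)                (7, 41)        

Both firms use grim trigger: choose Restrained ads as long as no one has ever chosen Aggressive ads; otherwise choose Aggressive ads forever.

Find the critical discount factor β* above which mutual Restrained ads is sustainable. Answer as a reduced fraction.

Clover's threshold: (72−36)/(72−7) = 36/65.
Aster's threshold: (82−51)/(82−41) = 31/41.
36/65 < 31/41, so Aster binds and β* = 31/41.

31/41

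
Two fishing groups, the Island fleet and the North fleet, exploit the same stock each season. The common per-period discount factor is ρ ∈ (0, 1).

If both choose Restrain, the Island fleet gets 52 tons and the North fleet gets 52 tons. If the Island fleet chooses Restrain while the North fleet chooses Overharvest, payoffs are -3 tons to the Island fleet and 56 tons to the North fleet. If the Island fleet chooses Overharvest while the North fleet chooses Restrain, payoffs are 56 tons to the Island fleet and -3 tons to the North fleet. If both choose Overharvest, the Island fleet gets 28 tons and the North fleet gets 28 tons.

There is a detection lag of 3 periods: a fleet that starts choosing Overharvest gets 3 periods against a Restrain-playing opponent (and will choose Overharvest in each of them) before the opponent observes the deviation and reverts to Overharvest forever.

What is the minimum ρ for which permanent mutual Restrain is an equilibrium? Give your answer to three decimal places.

The best deviation is to choose Overharvest for all 3 undetected periods, earning 56 each, then 28 forever once detected.
Deviation value: 56(1−ρ^3)/(1−ρ) + 28ρ^3/(1−ρ); cooperation value: 52/(1−ρ).
IC: 52 ≥ 56(1−ρ^3) + 28ρ^3 = 56 − 28ρ^3.
So ρ^3 ≥ 4/28 = 1/7, giving ρ ≥ (1/7)^(1/3) ≈ 0.523.

0.523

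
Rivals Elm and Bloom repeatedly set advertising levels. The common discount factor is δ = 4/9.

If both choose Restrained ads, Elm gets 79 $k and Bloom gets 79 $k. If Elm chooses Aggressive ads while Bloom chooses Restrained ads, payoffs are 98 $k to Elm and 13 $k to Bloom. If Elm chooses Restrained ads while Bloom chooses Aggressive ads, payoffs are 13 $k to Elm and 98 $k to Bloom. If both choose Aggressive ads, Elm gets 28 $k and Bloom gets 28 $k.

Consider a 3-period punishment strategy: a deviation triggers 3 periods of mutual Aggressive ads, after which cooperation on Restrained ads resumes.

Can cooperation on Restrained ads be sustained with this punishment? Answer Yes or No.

A one-shot deviation gives 98 now, then 28 for 3 periods, then back to 79.
Gain from deviating: (98−79) today; loss: (79−28) in each of the next 3 periods.
No-deviation condition: (79−28)(δ+…+δ^3) ≥ 98−79, i.e. δ+…+δ^3 ≥ 19/51.
At δ = 4/9: δ+…+δ^3 = 0.7298 ≥ 0.3725.
So cooperation is sustainable.

Yes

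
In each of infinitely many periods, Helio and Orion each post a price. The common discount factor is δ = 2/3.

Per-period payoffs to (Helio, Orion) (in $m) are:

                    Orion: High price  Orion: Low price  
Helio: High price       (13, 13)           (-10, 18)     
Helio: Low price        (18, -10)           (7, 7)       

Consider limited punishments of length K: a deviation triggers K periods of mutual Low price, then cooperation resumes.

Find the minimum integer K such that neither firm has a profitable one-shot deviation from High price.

2

IC: δ(1−δ^K)/(1−δ) ≥ (18−13)/(13−7) = 5/6.
With δ = 2/3: need 1 − δ^K ≥ 5/6·(1−2/3)/(2/3), i.e. δ^K ≤ 0.5833.
Since (2/3)^1 = 0.6667 and (2/3)^2 = 0.4444, the smallest such K is 2.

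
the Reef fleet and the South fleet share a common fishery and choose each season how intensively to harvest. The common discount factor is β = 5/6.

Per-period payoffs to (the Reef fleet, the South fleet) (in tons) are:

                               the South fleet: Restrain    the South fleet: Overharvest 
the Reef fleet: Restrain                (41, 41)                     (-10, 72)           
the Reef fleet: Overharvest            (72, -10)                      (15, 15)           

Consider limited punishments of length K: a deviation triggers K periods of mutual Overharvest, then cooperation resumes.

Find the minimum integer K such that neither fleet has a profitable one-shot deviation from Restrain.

2

Need Σ_{k=1}^{K} β^k ≥ (72−41)/(41−15) = 1.1923 at β = 5/6.
At K = 1 the sum is 0.8333 < 1.1923; at K = 2 it is 1.5278 ≥ 1.1923.
So the minimum punishment length is K = 2.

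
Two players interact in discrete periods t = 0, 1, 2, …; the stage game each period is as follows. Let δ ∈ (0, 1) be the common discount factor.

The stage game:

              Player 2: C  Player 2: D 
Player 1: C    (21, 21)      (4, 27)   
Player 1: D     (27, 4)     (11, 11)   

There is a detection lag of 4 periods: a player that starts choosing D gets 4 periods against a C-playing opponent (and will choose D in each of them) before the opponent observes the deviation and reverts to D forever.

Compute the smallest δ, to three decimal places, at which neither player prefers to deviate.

Deviating for the 4 undetected periods gains 27−21 = 6 per period over cooperation, then loses 21−11 = 10 per period forever once punishment starts.
Gain: 6(1 + δ + … + δ^3); loss: 10·δ^4/(1−δ).
No profitable deviation ⇔ 6(1−δ^4) ≤ 10·δ^4, i.e. δ^4 ≥ 6/(6+10) = 3/8.
Hence δ ≥ (3/8)^(1/4) ≈ 0.783.

0.783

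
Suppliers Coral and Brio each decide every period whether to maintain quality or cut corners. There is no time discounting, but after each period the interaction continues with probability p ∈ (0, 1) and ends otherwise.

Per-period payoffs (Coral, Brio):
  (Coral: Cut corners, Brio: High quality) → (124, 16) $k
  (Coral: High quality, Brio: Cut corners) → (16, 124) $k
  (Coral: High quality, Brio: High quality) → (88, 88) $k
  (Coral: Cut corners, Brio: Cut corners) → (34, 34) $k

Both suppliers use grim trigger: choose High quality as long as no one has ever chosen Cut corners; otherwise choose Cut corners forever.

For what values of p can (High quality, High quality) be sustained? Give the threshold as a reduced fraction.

Expected cooperation value is 88 + p·88 + p²·88 + … = 88/(1−p); deviation gives 124 + p·34/(1−p).
88 ≥ 124(1−p) + 34p ⇒ 90p ≥ 36 ⇒ p ≥ 36/90 = 2/5.

2/5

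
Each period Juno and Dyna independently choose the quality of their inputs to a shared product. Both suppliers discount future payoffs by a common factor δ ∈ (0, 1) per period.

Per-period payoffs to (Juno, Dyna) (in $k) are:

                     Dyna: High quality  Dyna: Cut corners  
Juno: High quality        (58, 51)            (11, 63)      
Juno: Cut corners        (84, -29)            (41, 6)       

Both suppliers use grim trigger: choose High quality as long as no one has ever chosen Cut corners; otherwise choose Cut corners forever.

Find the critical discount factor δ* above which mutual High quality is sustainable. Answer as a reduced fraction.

Juno's threshold: (84−58)/(84−41) = 26/43.
Dyna's threshold: (63−51)/(63−6) = 4/19.
26/43 > 4/19, so Juno binds and δ* = 26/43.

26/43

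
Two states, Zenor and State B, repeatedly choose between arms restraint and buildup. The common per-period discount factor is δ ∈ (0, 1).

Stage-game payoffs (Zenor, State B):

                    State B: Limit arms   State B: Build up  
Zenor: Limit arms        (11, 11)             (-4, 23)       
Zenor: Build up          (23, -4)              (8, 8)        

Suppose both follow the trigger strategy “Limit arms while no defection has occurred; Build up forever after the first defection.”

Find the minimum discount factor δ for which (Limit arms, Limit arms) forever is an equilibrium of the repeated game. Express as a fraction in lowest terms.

Under grim trigger the critical discount factor is (T−C)/(T−P) with T = 23, C = 11, P = 8.
δ* = (23−11)/(23−8) = 12/15 = 4/5.

4/5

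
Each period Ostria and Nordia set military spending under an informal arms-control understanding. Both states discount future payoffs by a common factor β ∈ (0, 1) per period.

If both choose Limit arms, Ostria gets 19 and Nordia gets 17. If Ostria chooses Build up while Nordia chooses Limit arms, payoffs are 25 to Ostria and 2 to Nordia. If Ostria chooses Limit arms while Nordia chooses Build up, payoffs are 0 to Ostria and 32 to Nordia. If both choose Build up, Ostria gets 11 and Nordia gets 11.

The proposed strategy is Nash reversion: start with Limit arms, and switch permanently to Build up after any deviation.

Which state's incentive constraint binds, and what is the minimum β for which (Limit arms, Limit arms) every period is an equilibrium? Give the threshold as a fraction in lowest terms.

Ostria: cooperation gives 19 each period; deviation gives 25 once then 11 forever.
  19/(1−β) ≥ 25 + 11β/(1−β) ⇒ β ≥ 6/14 = 3/7.
Nordia: cooperation gives 17 each period; deviation gives 32 once then 11 forever.
  β ≥ 15/21 = 5/7.
Both must hold, so the binding constraint is Nordia's: β ≥ 5/7.

Nordia; β ≥ 5/7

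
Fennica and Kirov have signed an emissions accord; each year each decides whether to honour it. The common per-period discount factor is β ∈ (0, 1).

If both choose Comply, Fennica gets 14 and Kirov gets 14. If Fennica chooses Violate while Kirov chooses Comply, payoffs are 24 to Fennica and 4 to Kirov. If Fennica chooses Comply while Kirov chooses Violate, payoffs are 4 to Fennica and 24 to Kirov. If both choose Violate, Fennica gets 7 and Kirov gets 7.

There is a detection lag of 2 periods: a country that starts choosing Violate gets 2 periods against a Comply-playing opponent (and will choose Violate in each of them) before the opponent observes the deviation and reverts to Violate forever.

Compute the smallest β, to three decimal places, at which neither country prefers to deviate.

0.767

A deviator earns 24 for 2 periods, then 7 forever; cooperating earns 14 forever. Multiplying the IC by (1−β):
14 ≥ 24(1−β^2) + 7β^2, so 17·β^2 ≥ 10 and β^2 ≥ 10/17.
β ≥ (10/17)^(1/2) ≈ 0.767.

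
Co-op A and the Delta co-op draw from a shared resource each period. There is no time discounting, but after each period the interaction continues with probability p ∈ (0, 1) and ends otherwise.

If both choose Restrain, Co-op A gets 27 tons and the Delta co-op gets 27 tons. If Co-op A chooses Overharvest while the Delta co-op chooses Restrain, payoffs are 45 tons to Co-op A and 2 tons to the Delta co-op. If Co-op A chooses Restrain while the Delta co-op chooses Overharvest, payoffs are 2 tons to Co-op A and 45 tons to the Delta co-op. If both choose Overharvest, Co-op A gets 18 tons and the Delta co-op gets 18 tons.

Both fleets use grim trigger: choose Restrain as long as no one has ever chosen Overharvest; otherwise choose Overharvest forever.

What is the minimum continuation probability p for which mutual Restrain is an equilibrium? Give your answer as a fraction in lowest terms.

Expected cooperation value is 27 + p·27 + p²·27 + … = 27/(1−p); deviation gives 45 + p·18/(1−p).
27 ≥ 45(1−p) + 18p ⇒ 27p ≥ 18 ⇒ p ≥ 18/27 = 2/3.

2/3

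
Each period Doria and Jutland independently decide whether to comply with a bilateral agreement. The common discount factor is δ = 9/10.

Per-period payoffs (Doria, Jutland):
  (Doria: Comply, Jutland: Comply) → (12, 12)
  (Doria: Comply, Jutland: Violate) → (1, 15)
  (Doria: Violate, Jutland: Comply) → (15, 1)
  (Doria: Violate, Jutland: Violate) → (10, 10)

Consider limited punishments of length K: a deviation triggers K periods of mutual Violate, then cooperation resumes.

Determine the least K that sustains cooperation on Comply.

2

No profitable deviation requires (12−10)(δ+…+δ^K) ≥ 15−12, i.e. δ+…+δ^K ≥ 3/2 ≈ 1.5000.
With δ = 9/10, the partial sums are K=1: 0.9000, K=2: 1.7100.
K = 2 is the first length at which the sum reaches 1.5000.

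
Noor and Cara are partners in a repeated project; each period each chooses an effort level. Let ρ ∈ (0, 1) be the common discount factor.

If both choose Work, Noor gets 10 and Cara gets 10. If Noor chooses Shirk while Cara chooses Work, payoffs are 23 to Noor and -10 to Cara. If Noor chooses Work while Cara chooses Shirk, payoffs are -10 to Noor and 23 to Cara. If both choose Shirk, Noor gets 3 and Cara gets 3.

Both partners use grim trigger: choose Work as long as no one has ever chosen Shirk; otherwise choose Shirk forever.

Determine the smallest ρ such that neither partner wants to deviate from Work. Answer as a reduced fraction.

13/20

One-period gain from deviating is 23 − 10 = 13. The loss is 10 − 3 = 7 in every subsequent period, with present value 7·ρ/(1−ρ).
Deviation is unprofitable when 7·ρ/(1−ρ) ≥ 13, i.e. ρ/(1−ρ) ≥ 13/7.
Equivalently ρ ≥ 13/(13+7) = 13/20.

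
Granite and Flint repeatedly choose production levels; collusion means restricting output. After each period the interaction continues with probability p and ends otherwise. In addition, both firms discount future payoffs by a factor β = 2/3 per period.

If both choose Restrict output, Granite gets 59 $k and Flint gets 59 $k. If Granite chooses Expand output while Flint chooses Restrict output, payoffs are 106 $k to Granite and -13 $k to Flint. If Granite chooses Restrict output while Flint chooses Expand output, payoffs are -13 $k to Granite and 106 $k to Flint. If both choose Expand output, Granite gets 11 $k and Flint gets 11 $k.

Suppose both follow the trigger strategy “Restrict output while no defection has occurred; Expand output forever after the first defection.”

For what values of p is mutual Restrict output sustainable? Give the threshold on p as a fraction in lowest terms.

141/190

With continuation probability p and discount β, the effective per-period discount factor is βp.
Grim-trigger IC: βp ≥ (106−59)/(106−11) = 47/95.
So p ≥ (47/95)/(2/3) = 141/190.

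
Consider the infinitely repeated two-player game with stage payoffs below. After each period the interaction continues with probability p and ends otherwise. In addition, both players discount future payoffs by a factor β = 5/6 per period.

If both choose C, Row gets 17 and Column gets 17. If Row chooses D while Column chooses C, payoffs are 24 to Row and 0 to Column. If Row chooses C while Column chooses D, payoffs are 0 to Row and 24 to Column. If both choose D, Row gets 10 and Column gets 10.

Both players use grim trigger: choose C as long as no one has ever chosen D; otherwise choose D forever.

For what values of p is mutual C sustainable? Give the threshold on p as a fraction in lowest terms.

Expected continuation weight on next period's payoff is β·p = 5/6·p, which plays the role of the discount factor.
Cooperation requires 5/6·p ≥ (24−17)/(24−10) = 1/2, hence p ≥ 3/5.

3/5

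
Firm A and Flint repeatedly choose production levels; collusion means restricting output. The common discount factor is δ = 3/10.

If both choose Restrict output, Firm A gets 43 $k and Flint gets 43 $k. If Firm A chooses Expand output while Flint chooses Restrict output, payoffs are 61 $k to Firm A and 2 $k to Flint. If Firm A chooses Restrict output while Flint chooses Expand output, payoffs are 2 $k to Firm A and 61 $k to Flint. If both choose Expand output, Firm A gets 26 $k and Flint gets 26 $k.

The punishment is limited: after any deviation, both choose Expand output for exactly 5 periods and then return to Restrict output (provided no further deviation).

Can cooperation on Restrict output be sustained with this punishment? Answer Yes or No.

No

Comparing payoff streams over the 6 periods until play realigns: cooperate → 43(1+δ+…+δ^5); deviate → 61 + 26(δ+…+δ^5).
Cooperation is sustained iff (43−26)(δ+…+δ^5) ≥ 61−43.
δ+…+δ^5 = 3/10·(1−(3/10)^5)/(1−3/10) = 0.4275, and (61−43)/(43−26) = 1.0588.
0.4275 < 1.0588, so cooperation is not sustainable.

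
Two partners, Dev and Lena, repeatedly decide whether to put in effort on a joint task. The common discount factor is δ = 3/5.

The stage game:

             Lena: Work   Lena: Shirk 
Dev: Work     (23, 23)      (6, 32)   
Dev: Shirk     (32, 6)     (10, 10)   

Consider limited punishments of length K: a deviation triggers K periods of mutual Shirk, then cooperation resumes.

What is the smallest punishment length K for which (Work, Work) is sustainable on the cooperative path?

Need Σ_{k=1}^{K} δ^k ≥ (32−23)/(23−10) = 0.6923 at δ = 3/5.
At K = 1 the sum is 0.6000 < 0.6923; at K = 2 it is 0.9600 ≥ 0.6923.
So the minimum punishment length is K = 2.

2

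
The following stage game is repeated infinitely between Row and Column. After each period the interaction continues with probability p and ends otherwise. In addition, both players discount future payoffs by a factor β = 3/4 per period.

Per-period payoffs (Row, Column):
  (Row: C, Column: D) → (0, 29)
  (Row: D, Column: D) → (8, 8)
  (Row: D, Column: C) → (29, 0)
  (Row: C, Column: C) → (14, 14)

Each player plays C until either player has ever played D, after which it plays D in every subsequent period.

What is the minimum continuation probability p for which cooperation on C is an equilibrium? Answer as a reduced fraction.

20/21

With continuation probability p and discount β, the effective per-period discount factor is βp.
Grim-trigger IC: βp ≥ (29−14)/(29−8) = 5/7.
So p ≥ (5/7)/(3/4) = 20/21.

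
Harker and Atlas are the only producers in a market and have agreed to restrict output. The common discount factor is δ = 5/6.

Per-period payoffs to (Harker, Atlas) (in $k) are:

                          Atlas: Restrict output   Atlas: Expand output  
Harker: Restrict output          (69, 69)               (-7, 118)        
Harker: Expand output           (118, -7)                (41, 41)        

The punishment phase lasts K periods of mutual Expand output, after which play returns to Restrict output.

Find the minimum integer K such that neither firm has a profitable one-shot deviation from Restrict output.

3

Need Σ_{k=1}^{K} δ^k ≥ (118−69)/(69−41) = 1.7500 at δ = 5/6.
At K = 2 the sum is 1.5278 < 1.7500; at K = 3 it is 2.1065 ≥ 1.7500.
So the minimum punishment length is K = 3.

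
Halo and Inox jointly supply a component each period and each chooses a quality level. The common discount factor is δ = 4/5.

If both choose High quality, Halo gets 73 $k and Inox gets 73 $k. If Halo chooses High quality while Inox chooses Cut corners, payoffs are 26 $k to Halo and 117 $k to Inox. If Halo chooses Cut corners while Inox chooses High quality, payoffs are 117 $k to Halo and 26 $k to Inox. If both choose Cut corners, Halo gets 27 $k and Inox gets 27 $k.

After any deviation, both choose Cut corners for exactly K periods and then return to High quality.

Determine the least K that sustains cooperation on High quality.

No profitable deviation requires (73−27)(δ+…+δ^K) ≥ 117−73, i.e. δ+…+δ^K ≥ 22/23 ≈ 0.9565.
With δ = 4/5, the partial sums are K=1: 0.8000, K=2: 1.4400.
K = 2 is the first length at which the sum reaches 0.9565.

2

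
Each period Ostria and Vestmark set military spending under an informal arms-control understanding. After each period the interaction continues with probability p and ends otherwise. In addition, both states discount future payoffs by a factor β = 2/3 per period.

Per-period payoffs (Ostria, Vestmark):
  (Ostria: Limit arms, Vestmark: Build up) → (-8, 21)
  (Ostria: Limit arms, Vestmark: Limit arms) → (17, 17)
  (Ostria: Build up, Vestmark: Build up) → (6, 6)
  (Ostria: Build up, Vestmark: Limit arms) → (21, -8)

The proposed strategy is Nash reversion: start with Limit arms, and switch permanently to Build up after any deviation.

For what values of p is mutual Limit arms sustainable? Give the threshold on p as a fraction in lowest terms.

With continuation probability p and discount β, the effective per-period discount factor is βp.
Grim-trigger IC: βp ≥ (21−17)/(21−6) = 4/15.
So p ≥ (4/15)/(2/3) = 2/5.

2/5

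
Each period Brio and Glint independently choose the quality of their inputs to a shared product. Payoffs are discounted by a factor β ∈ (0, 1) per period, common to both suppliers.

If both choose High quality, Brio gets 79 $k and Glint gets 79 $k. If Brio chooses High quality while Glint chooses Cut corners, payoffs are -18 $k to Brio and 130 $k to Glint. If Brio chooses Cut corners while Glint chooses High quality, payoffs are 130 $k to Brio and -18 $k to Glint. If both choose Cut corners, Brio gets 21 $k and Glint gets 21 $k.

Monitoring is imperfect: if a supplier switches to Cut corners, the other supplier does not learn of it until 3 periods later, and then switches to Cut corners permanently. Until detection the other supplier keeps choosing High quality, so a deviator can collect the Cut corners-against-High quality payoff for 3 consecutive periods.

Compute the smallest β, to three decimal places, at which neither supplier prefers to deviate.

A deviator earns 130 for 3 periods, then 21 forever; cooperating earns 79 forever. Multiplying the IC by (1−β):
79 ≥ 130(1−β^3) + 21β^3, so 109·β^3 ≥ 51 and β^3 ≥ 51/109.
β ≥ (51/109)^(1/3) ≈ 0.776.

0.776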